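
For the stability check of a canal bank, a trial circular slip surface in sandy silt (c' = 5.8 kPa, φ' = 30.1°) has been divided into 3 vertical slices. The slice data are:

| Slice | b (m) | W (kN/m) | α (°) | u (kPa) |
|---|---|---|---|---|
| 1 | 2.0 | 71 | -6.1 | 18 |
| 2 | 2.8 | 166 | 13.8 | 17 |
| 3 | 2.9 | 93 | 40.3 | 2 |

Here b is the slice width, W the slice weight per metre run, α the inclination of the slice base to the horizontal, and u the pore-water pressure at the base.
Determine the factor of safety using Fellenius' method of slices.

Ordinary method of slices: FS = Σ[c'·Δl_i + (W_i cosα_i − u_i·Δl_i)·tanφ'] / Σ W_i sinα_i, with Δl_i = b_i / cosα_i.
Slice 1: Δl = 2.0/cos(-6.1°) = 2.011 m; N'_1 = 71·cos(-6.1°) − 18·2.011 = 34.4; c'Δl = 11.67; W sinα = -7.5
Slice 2: Δl = 2.8/cos13.8° = 2.883 m; N'_2 = 166·cos13.8° − 17·2.883 = 112.2; c'Δl = 16.72; W sinα = 39.6
Slice 3: Δl = 2.9/cos40.3° = 3.802 m; N'_3 = 93·cos40.3° − 2·3.802 = 63.3; c'Δl = 22.05; W sinα = 60.2
Σc'Δl = 50.4 kN/m; ΣN' = 209.9 kN/m; ΣW sinα = 92.2 kN/m
Resisting = 50.4 + 209.9·tan30.1° = 50.4 + 121.7 = 172.1 kN/m
FS = 172.1 / 92.2 = 1.867

FS = 1.87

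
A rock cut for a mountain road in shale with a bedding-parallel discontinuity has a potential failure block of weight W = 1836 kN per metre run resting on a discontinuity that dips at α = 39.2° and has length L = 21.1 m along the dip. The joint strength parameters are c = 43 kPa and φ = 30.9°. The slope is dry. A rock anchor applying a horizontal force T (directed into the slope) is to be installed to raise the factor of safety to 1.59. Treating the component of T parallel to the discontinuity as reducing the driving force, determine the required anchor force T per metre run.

T = 54 kN/m

Resolving forces along and normal to the sliding plane, with the horizontal anchor force T adding T·sinα to the effective normal force and T·cosα acting up the plane against the driving force:
FS = [cL + (W cosα + T sinα) tanφ] / [W sinα − T cosα]
Without the anchor: N' = 1422.8 kN/m, driving T_d = 1160.4 kN/m, resisting R = 43·21.1 + 1422.8·tan30.9° = 1758.8 kN/m, FS = 1.52.
Setting FS = 1.59 and solving for T:
1.59·(1160.4 − T cos39.2°) = 1758.8 + T sin39.2°·tan30.9°
T·(sin39.2°·tan30.9° + 1.59·cos39.2°) = 1.59·1160.4 − 1758.8
T·(0.6320·0.5985 + 1.59·0.7749) = 1845.0 − 1758.8 = 86.2
T·1.6104 = 86.2
T = 53.5 kN/m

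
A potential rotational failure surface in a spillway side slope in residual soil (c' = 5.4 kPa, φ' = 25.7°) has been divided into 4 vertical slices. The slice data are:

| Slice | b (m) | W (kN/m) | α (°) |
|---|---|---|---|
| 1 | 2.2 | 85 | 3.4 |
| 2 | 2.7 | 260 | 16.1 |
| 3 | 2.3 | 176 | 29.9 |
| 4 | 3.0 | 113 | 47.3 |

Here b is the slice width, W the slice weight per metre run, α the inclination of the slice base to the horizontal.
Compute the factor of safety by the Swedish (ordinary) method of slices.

FS = 1.36

Ordinary method of slices: FS = Σ[c'·Δl_i + (W_i cosα_i)·tanφ'] / Σ W_i sinα_i, with Δl_i = b_i / cosα_i.
Slice 1: Δl = 2.2/cos3.4° = 2.204 m; N'_1 = 85·cos3.4° = 84.9; c'Δl = 11.90; W sinα = 5.0
Slice 2: Δl = 2.7/cos16.1° = 2.810 m; N'_2 = 260·cos16.1° = 249.8; c'Δl = 15.18; W sinα = 72.1
Slice 3: Δl = 2.3/cos29.9° = 2.653 m; N'_3 = 176·cos29.9° = 152.6; c'Δl = 14.33; W sinα = 87.7
Slice 4: Δl = 3.0/cos47.3° = 4.424 m; N'_4 = 113·cos47.3° = 76.6; c'Δl = 23.89; W sinα = 83.0
Σc'Δl = 65.3 kN/m; ΣN' = 563.9 kN/m; ΣW sinα = 247.9 kN/m
Resisting = 65.3 + 563.9·tan25.7° = 65.3 + 271.4 = 336.7 kN/m
FS = 336.7 / 247.9 = 1.358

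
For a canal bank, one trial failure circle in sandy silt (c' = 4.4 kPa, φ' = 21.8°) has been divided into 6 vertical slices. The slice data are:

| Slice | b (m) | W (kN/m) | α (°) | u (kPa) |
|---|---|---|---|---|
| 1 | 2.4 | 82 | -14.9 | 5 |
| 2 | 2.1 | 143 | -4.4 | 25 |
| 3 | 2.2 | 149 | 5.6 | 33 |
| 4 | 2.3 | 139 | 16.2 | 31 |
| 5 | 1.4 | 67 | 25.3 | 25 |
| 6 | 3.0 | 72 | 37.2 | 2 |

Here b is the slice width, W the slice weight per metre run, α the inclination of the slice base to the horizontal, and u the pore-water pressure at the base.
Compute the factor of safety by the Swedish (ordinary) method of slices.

FS = 2.24

Ordinary method of slices: FS = Σ[c'·Δl_i + (W_i cosα_i − u_i·Δl_i)·tanφ'] / Σ W_i sinα_i, with Δl_i = b_i / cosα_i.
Slice 1: Δl = 2.4/cos(-14.9°) = 2.484 m; N'_1 = 82·cos(-14.9°) − 5·2.484 = 66.8; c'Δl = 10.93; W sinα = -21.1
Slice 2: Δl = 2.1/cos(-4.4°) = 2.106 m; N'_2 = 143·cos(-4.4°) − 25·2.106 = 89.9; c'Δl = 9.27; W sinα = -11.0
Slice 3: Δl = 2.2/cos5.6° = 2.211 m; N'_3 = 149·cos5.6° − 33·2.211 = 75.3; c'Δl = 9.73; W sinα = 14.5
Slice 4: Δl = 2.3/cos16.2° = 2.395 m; N'_4 = 139·cos16.2° − 31·2.395 = 59.2; c'Δl = 10.54; W sinα = 38.8
Slice 5: Δl = 1.4/cos25.3° = 1.549 m; N'_5 = 67·cos25.3° − 25·1.549 = 21.9; c'Δl = 6.81; W sinα = 28.6
Slice 6: Δl = 3.0/cos37.2° = 3.766 m; N'_6 = 72·cos37.2° − 2·3.766 = 49.8; c'Δl = 16.57; W sinα = 43.5
Σc'Δl = 63.8 kN/m; ΣN' = 363.0 kN/m; ΣW sinα = 93.4 kN/m
Resisting = 63.8 + 363.0·tan21.8° = 63.8 + 145.2 = 209.0 kN/m
FS = 209.0 / 93.4 = 2.237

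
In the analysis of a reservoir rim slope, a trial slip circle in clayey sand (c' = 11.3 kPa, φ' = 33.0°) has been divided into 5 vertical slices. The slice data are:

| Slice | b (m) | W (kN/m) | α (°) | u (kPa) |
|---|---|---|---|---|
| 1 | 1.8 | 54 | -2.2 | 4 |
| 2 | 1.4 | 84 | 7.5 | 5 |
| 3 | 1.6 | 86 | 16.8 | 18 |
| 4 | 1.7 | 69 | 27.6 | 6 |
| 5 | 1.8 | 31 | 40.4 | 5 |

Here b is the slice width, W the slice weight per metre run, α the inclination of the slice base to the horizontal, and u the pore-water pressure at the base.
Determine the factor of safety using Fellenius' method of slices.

FS = 3.00

Ordinary method of slices: FS = Σ[c'·Δl_i + (W_i cosα_i − u_i·Δl_i)·tanφ'] / Σ W_i sinα_i, with Δl_i = b_i / cosα_i.
Slice 1: Δl = 1.8/cos(-2.2°) = 1.801 m; N'_1 = 54·cos(-2.2°) − 4·1.801 = 46.8; c'Δl = 20.36; W sinα = -2.1
Slice 2: Δl = 1.4/cos7.5° = 1.412 m; N'_2 = 84·cos7.5° − 5·1.412 = 76.2; c'Δl = 15.96; W sinα = 11.0
Slice 3: Δl = 1.6/cos16.8° = 1.671 m; N'_3 = 86·cos16.8° − 18·1.671 = 52.2; c'Δl = 18.89; W sinα = 24.9
Slice 4: Δl = 1.7/cos27.6° = 1.918 m; N'_4 = 69·cos27.6° − 6·1.918 = 49.6; c'Δl = 21.68; W sinα = 32.0
Slice 5: Δl = 1.8/cos40.4° = 2.364 m; N'_5 = 31·cos40.4° − 5·2.364 = 11.8; c'Δl = 26.71; W sinα = 20.1
Σc'Δl = 103.6 kN/m; ΣN' = 236.6 kN/m; ΣW sinα = 85.8 kN/m
Resisting = 103.6 + 236.6·tan33.0° = 103.6 + 153.7 = 257.3 kN/m
FS = 257.3 / 85.8 = 2.998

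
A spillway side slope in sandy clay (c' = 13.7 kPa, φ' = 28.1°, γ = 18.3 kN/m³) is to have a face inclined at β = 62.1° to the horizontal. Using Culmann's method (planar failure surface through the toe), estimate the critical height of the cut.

Culmann's analysis gives the critical failure plane at α_cr = (β + φ')/2 = (62.1 + 28.1)/2 = 45.1°, and the critical height
H_c = (4c'/γ) · sinβ cosφ' / [1 − cos(β − φ')]
    = (4·13.7/18.3) · sin62.1°·cos28.1° / [1 − cos(34.0°)]
    = 2.995 · 0.8838·0.8821 / [1 − 0.8290]
    = 2.995 · 0.7796 / 0.1710
    = 13.66 m

H_c = 13.66 m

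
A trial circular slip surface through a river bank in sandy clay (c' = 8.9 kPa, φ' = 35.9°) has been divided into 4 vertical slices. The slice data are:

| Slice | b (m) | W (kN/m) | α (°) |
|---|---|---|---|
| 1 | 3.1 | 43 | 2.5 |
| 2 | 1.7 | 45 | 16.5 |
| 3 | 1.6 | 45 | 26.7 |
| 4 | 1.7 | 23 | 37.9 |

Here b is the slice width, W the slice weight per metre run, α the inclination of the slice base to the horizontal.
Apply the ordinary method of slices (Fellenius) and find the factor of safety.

Ordinary method of slices: FS = Σ[c'·Δl_i + (W_i cosα_i)·tanφ'] / Σ W_i sinα_i, with Δl_i = b_i / cosα_i.
Slice 1: Δl = 3.1/cos2.5° = 3.103 m; N'_1 = 43·cos2.5° = 43.0; c'Δl = 27.62; W sinα = 1.9
Slice 2: Δl = 1.7/cos16.5° = 1.773 m; N'_2 = 45·cos16.5° = 43.1; c'Δl = 15.78; W sinα = 12.8
Slice 3: Δl = 1.6/cos26.7° = 1.791 m; N'_3 = 45·cos26.7° = 40.2; c'Δl = 15.94; W sinα = 20.2
Slice 4: Δl = 1.7/cos37.9° = 2.154 m; N'_4 = 23·cos37.9° = 18.1; c'Δl = 19.17; W sinα = 14.1
Σc'Δl = 78.5 kN/m; ΣN' = 144.5 kN/m; ΣW sinα = 49.0 kN/m
Resisting = 78.5 + 144.5·tan35.9° = 78.5 + 104.6 = 183.1 kN/m
FS = 183.1 / 49.0 = 3.736

FS = 3.74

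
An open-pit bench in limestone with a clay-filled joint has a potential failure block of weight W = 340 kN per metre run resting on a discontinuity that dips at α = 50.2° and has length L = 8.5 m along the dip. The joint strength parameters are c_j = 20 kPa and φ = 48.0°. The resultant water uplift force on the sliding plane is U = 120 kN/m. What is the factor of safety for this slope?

Resolving the block weight along and normal to the plane and applying the Mohr–Coulomb strength on the joint:
N' = W cosα − U = 340·cos50.2° − 120 = 97.6 kN/m
Driving force T = W sinα = 340·sin50.2° = 261.2 kN/m
Resisting force R = c_j·L + N'·tanφ = 20·8.5 + 97.6·tan48.0° = 170.0 + 108.4 = 278.4 kN/m
FS = R / T = 278.4 / 261.2 = 1.066

FS = 1.07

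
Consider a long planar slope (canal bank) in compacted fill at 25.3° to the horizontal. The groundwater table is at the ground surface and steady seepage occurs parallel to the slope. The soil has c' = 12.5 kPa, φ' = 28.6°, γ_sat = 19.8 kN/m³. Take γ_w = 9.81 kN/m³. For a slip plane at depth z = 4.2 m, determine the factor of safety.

FS = 0.97

With seepage parallel to the slope and the water table at the surface, the effective normal stress on the slip plane uses the buoyant unit weight γ' = γ_sat − γ_w while the driving shear stress uses γ_sat:
FS = [c' + γ' z cos²β tanφ'] / [γ_sat z sinβ cosβ]
γ' = 19.8 − 9.81 = 9.99 kN/m³
Numerator = 12.5 + 9.99·4.2·cos²25.3°·tan28.6° = 12.5 + 9.99·4.2·0.8174·0.5452 = 31.198 kPa
Denominator = 19.8·4.2·sin25.3°·cos25.3° = 19.8·4.2·0.4274·0.9041 = 32.130 kPa
FS = 31.198 / 32.130 = 0.971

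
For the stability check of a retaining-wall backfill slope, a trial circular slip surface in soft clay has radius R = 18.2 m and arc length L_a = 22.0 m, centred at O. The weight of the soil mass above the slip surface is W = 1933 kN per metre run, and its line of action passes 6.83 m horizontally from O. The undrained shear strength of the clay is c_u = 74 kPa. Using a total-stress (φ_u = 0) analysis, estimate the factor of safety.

Taking moments about the centre O, the resisting moment is provided by the undrained shear strength acting along the arc:
M_R = c_u·L_a·R = 74·22.00·18.2 = 29629.6 kN·m/m
M_D = W·d = 1933·6.83 = 13202.4 kN·m/m
FS = M_R / M_D = 29629.6 / 13202.4 = 2.244

FS = 2.24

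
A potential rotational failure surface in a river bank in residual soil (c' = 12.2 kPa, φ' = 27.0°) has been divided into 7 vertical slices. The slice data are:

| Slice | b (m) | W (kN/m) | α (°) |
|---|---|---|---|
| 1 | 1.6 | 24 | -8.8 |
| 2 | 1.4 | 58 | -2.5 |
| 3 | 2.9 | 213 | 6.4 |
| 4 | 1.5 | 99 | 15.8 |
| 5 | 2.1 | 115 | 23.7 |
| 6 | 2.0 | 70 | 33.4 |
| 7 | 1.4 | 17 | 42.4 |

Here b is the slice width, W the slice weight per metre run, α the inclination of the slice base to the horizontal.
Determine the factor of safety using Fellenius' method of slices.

FS = 3.27

Ordinary method of slices: FS = Σ[c'·Δl_i + (W_i cosα_i)·tanφ'] / Σ W_i sinα_i, with Δl_i = b_i / cosα_i.
Slice 1: Δl = 1.6/cos(-8.8°) = 1.619 m; N'_1 = 24·cos(-8.8°) = 23.7; c'Δl = 19.75; W sinα = -3.7
Slice 2: Δl = 1.4/cos(-2.5°) = 1.401 m; N'_2 = 58·cos(-2.5°) = 57.9; c'Δl = 17.10; W sinα = -2.5
Slice 3: Δl = 2.9/cos6.4° = 2.918 m; N'_3 = 213·cos6.4° = 211.7; c'Δl = 35.60; W sinα = 23.7
Slice 4: Δl = 1.5/cos15.8° = 1.559 m; N'_4 = 99·cos15.8° = 95.3; c'Δl = 19.02; W sinα = 27.0
Slice 5: Δl = 2.1/cos23.7° = 2.293 m; N'_5 = 115·cos23.7° = 105.3; c'Δl = 27.98; W sinα = 46.2
Slice 6: Δl = 2.0/cos33.4° = 2.396 m; N'_6 = 70·cos33.4° = 58.4; c'Δl = 29.23; W sinα = 38.5
Slice 7: Δl = 1.4/cos42.4° = 1.896 m; N'_7 = 17·cos42.4° = 12.6; c'Δl = 23.13; W sinα = 11.5
Σc'Δl = 171.8 kN/m; ΣN' = 564.9 kN/m; ΣW sinα = 140.7 kN/m
Resisting = 171.8 + 564.9·tan27.0° = 171.8 + 287.8 = 459.6 kN/m
FS = 459.6 / 140.7 = 3.266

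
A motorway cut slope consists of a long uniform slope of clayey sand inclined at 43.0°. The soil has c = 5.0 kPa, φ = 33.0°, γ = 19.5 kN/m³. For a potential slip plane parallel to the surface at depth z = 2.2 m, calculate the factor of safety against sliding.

For an infinite slope with a slip plane parallel to the surface (no pore pressure): FS = [c + γz cos²β tanφ] / [γz sinβ cosβ].
γz = 19.5·2.2 = 42.90 kN/m²
Numerator = 5.0 + 42.90·cos²43.0°·tan33.0° = 5.0 + 42.90·0.5349·0.6494 = 19.901 kPa
Denominator = 42.90·sin43.0°·cos43.0° = 42.90·0.6820·0.7314 = 21.398 kPa
FS = 19.901 / 21.398 = 0.930

FS = 0.93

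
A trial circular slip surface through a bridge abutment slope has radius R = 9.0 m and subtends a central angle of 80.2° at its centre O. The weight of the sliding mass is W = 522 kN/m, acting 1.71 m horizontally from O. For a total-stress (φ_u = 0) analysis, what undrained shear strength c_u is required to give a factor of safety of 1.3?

FS = c_u·L_a·R / (W·d), so c_u = FS·W·d / (L_a·R).
Arc length L_a = R·θ = 9.0·(80.2°·π/180) = 9.0·1.3998 = 12.60 m
c_u = 1.3·522·1.71 / (12.60·9.0) = 1160.4 / 113.38 = 10.23 kPa

c_u = 10.2 kPa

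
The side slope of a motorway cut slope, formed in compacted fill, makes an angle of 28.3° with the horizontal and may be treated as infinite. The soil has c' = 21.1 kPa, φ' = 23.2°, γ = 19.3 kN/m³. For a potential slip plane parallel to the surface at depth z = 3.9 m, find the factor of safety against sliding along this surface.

FS = 1.47

For an infinite slope with a slip plane parallel to the surface (no pore pressure): FS = [c' + γz cos²β tanφ'] / [γz sinβ cosβ].
γz = 19.3·3.9 = 75.27 kN/m²
Numerator = 21.1 + 75.27·cos²28.3°·tan23.2° = 21.1 + 75.27·0.7752·0.4286 = 46.110 kPa
Denominator = 75.27·sin28.3°·cos28.3° = 75.27·0.4741·0.8805 = 31.419 kPa
FS = 46.110 / 31.419 = 1.468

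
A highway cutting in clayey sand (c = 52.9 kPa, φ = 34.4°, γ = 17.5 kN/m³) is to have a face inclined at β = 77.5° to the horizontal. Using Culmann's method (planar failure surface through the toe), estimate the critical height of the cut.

H_c = 36.10 m

Culmann's analysis gives the critical failure plane at α_cr = (β + φ)/2 = (77.5 + 34.4)/2 = 56.0°, and the critical height
H_c = (4c/γ) · sinβ cosφ / [1 − cos(β − φ)]
    = (4·52.9/17.5) · sin77.5°·cos34.4° / [1 − cos(43.1°)]
    = 12.091 · 0.9763·0.8251 / [1 − 0.7302]
    = 12.091 · 0.8056 / 0.2698
    = 36.10 m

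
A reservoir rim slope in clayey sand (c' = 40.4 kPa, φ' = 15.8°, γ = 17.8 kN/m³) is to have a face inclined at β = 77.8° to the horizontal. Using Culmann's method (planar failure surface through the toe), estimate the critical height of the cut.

H_c = 16.09 m

Culmann's analysis gives the critical failure plane at α_cr = (β + φ')/2 = (77.8 + 15.8)/2 = 46.8°, and the critical height
H_c = (4c'/γ) · sinβ cosφ' / [1 − cos(β − φ')]
    = (4·40.4/17.8) · sin77.8°·cos15.8° / [1 − cos(62.0°)]
    = 9.079 · 0.9774·0.9622 / [1 − 0.4695]
    = 9.079 · 0.9405 / 0.5305
    = 16.09 m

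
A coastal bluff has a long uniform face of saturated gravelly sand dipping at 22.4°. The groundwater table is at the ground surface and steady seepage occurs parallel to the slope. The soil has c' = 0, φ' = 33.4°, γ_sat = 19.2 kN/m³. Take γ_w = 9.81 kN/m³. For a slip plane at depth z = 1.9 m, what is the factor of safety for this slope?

FS = 0.78

With seepage parallel to the slope and the water table at the surface, the effective normal stress on the slip plane uses the buoyant unit weight γ' = γ_sat − γ_w while the driving shear stress uses γ_sat:
FS = [c' + γ' z cos²β tanφ'] / [γ_sat z sinβ cosβ]
(For c' = 0 this reduces to FS = (γ'/γ_sat)·tanφ'/tanβ.)
γ' = 19.2 − 9.81 = 9.39 kN/m³
Numerator = 0.0 + 9.39·1.9·cos²22.4°·tan33.4° = 0.0 + 9.39·1.9·0.8548·0.6594 = 10.056 kPa
Denominator = 19.2·1.9·sin22.4°·cos22.4° = 19.2·1.9·0.3811·0.9245 = 12.853 kPa
FS = 10.056 / 12.853 = 0.782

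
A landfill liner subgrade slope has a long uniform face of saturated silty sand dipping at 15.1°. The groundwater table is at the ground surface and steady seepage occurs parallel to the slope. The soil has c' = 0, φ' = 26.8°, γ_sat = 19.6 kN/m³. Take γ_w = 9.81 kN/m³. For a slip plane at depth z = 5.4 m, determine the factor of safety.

With seepage parallel to the slope and the water table at the surface, the effective normal stress on the slip plane uses the buoyant unit weight γ' = γ_sat − γ_w while the driving shear stress uses γ_sat:
FS = [c' + γ' z cos²β tanφ'] / [γ_sat z sinβ cosβ]
(For c' = 0 this reduces to FS = (γ'/γ_sat)·tanφ'/tanβ.)
γ' = 19.6 − 9.81 = 9.79 kN/m³
Numerator = 0.0 + 9.79·5.4·cos²15.1°·tan26.8° = 0.0 + 9.79·5.4·0.9321·0.5051 = 24.892 kPa
Denominator = 19.6·5.4·sin15.1°·cos15.1° = 19.6·5.4·0.2605·0.9655 = 26.620 kPa
FS = 24.892 / 26.620 = 0.935

FS = 0.94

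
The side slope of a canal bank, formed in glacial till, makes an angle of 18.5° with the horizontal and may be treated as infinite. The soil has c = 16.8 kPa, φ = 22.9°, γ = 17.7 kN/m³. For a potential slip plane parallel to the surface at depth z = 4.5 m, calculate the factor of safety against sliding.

FS = 1.96

For an infinite slope with a slip plane parallel to the surface (no pore pressure): FS = [c + γz cos²β tanφ] / [γz sinβ cosβ].
γz = 17.7·4.5 = 79.65 kN/m²
Numerator = 16.8 + 79.65·cos²18.5°·tan22.9° = 16.8 + 79.65·0.8993·0.4224 = 47.058 kPa
Denominator = 79.65·sin18.5°·cos18.5° = 79.65·0.3173·0.9483 = 23.967 kPa
FS = 47.058 / 23.967 = 1.963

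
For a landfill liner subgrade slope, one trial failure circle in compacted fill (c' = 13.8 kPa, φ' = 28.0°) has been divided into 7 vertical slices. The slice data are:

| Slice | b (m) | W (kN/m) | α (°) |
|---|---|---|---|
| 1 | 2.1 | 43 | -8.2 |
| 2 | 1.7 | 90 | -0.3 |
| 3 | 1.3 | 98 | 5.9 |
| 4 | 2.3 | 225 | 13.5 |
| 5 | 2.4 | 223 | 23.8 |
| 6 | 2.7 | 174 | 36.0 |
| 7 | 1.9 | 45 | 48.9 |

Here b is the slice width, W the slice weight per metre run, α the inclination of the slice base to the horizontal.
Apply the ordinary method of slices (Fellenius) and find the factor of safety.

Ordinary method of slices: FS = Σ[c'·Δl_i + (W_i cosα_i)·tanφ'] / Σ W_i sinα_i, with Δl_i = b_i / cosα_i.
Slice 1: Δl = 2.1/cos(-8.2°) = 2.122 m; N'_1 = 43·cos(-8.2°) = 42.6; c'Δl = 29.28; W sinα = -6.1
Slice 2: Δl = 1.7/cos(-0.3°) = 1.700 m; N'_2 = 90·cos(-0.3°) = 90.0; c'Δl = 23.46; W sinα = -0.5
Slice 3: Δl = 1.3/cos5.9° = 1.307 m; N'_3 = 98·cos5.9° = 97.5; c'Δl = 18.04; W sinα = 10.1
Slice 4: Δl = 2.3/cos13.5° = 2.365 m; N'_4 = 225·cos13.5° = 218.8; c'Δl = 32.64; W sinα = 52.5
Slice 5: Δl = 2.4/cos23.8° = 2.623 m; N'_5 = 223·cos23.8° = 204.0; c'Δl = 36.20; W sinα = 90.0
Slice 6: Δl = 2.7/cos36.0° = 3.337 m; N'_6 = 174·cos36.0° = 140.8; c'Δl = 46.06; W sinα = 102.3
Slice 7: Δl = 1.9/cos48.9° = 2.890 m; N'_7 = 45·cos48.9° = 29.6; c'Δl = 39.89; W sinα = 33.9
Σc'Δl = 225.6 kN/m; ΣN' = 823.2 kN/m; ΣW sinα = 282.2 kN/m
Resisting = 225.6 + 823.2·tan28.0° = 225.6 + 437.7 = 663.3 kN/m
FS = 663.3 / 282.2 = 2.351

FS = 2.35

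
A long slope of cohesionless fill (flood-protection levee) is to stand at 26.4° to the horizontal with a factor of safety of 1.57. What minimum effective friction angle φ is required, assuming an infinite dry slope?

φ = 37.9°

FS = tanφ/tanβ ⇒ tanφ = FS · tanβ = 1.57 · tan26.4° = 0.7794
φ = arctan(0.7794) = 37.93°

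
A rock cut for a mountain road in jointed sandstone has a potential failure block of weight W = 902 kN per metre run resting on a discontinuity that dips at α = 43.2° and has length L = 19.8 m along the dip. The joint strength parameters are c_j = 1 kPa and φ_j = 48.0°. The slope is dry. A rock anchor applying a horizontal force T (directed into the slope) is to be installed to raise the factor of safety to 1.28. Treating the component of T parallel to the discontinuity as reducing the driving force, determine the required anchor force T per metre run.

Resolving forces along and normal to the sliding plane, with the horizontal anchor force T adding T·sinα to the effective normal force and T·cosα acting up the plane against the driving force:
FS = [c_jL + (W cosα + T sinα) tanφ_j] / [W sinα − T cosα]
Without the anchor: N' = 657.5 kN/m, driving T_d = 617.5 kN/m, resisting R = 1·19.8 + 657.5·tan48.0° = 750.1 kN/m, FS = 1.21.
Setting FS = 1.28 and solving for T:
1.28·(617.5 − T cos43.2°) = 750.1 + T sin43.2°·tan48.0°
T·(sin43.2°·tan48.0° + 1.28·cos43.2°) = 1.28·617.5 − 750.1
T·(0.6845·1.1106 + 1.28·0.7290) = 790.4 − 750.1 = 40.3
T·1.6933 = 40.3
T = 23.8 kN/m

T = 24 kN/m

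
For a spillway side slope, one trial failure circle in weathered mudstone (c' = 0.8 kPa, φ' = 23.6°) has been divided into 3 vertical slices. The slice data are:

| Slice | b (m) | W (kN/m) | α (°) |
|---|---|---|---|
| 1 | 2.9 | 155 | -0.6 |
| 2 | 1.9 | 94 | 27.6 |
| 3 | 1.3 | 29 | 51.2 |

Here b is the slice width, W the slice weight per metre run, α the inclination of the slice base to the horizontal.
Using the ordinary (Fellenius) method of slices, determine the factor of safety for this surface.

FS = 1.82

Ordinary method of slices: FS = Σ[c'·Δl_i + (W_i cosα_i)·tanφ'] / Σ W_i sinα_i, with Δl_i = b_i / cosα_i.
Slice 1: Δl = 2.9/cos(-0.6°) = 2.900 m; N'_1 = 155·cos(-0.6°) = 155.0; c'Δl = 2.32; W sinα = -1.6
Slice 2: Δl = 1.9/cos27.6° = 2.144 m; N'_2 = 94·cos27.6° = 83.3; c'Δl = 1.72; W sinα = 43.5
Slice 3: Δl = 1.3/cos51.2° = 2.075 m; N'_3 = 29·cos51.2° = 18.2; c'Δl = 1.66; W sinα = 22.6
Σc'Δl = 5.7 kN/m; ΣN' = 256.5 kN/m; ΣW sinα = 64.5 kN/m
Resisting = 5.7 + 256.5·tan23.6° = 5.7 + 112.0 = 117.7 kN/m
FS = 117.7 / 64.5 = 1.825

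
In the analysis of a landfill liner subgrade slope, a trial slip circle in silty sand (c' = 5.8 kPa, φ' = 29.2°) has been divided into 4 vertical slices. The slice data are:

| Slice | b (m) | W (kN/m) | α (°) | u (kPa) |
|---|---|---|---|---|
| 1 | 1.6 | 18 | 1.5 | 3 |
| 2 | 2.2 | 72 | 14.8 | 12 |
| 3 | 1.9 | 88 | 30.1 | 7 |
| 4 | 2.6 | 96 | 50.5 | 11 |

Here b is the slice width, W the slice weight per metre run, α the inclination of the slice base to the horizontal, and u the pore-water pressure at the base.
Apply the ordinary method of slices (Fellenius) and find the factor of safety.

Ordinary method of slices: FS = Σ[c'·Δl_i + (W_i cosα_i − u_i·Δl_i)·tanφ'] / Σ W_i sinα_i, with Δl_i = b_i / cosα_i.
Slice 1: Δl = 1.6/cos1.5° = 1.601 m; N'_1 = 18·cos1.5° − 3·1.601 = 13.2; c'Δl = 9.28; W sinα = 0.5
Slice 2: Δl = 2.2/cos14.8° = 2.275 m; N'_2 = 72·cos14.8° − 12·2.275 = 42.3; c'Δl = 13.20; W sinα = 18.4
Slice 3: Δl = 1.9/cos30.1° = 2.196 m; N'_3 = 88·cos30.1° − 7·2.196 = 60.8; c'Δl = 12.74; W sinα = 44.1
Slice 4: Δl = 2.6/cos50.5° = 4.088 m; N'_4 = 96·cos50.5° − 11·4.088 = 16.1; c'Δl = 23.71; W sinα = 74.1
Σc'Δl = 58.9 kN/m; ΣN' = 132.4 kN/m; ΣW sinα = 137.1 kN/m
Resisting = 58.9 + 132.4·tan29.2° = 58.9 + 74.0 = 132.9 kN/m
FS = 132.9 / 137.1 = 0.970

FS = 0.97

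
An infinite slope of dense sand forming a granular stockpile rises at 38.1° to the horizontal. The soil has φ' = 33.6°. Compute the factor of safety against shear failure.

FS = 0.85

For a dry cohesionless infinite slope the factor of safety is FS = tanφ' / tanβ.
FS = tan33.6° / tan38.1° = 0.6644 / 0.7841 = 0.847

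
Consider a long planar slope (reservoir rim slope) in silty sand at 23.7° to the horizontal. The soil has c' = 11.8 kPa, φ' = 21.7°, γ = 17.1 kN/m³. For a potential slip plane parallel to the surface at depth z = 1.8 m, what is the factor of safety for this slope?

For an infinite slope with a slip plane parallel to the surface (no pore pressure): FS = [c' + γz cos²β tanφ'] / [γz sinβ cosβ].
γz = 17.1·1.8 = 30.78 kN/m²
Numerator = 11.8 + 30.78·cos²23.7°·tan21.7° = 11.8 + 30.78·0.8384·0.3979 = 22.070 kPa
Denominator = 30.78·sin23.7°·cos23.7° = 30.78·0.4019·0.9157 = 11.329 kPa
FS = 22.070 / 11.329 = 1.948

FS = 1.95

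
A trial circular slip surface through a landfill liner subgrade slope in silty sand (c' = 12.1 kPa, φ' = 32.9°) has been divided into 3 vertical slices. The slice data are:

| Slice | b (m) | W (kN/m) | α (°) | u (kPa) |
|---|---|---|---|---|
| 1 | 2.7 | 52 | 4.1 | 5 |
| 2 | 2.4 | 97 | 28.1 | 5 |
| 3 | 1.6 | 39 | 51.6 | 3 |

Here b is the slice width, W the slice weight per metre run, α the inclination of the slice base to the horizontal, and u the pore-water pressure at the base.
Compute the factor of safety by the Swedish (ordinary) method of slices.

FS = 2.24

Ordinary method of slices: FS = Σ[c'·Δl_i + (W_i cosα_i − u_i·Δl_i)·tanφ'] / Σ W_i sinα_i, with Δl_i = b_i / cosα_i.
Slice 1: Δl = 2.7/cos4.1° = 2.707 m; N'_1 = 52·cos4.1° − 5·2.707 = 38.3; c'Δl = 32.75; W sinα = 3.7
Slice 2: Δl = 2.4/cos28.1° = 2.721 m; N'_2 = 97·cos28.1° − 5·2.721 = 72.0; c'Δl = 32.92; W sinα = 45.7
Slice 3: Δl = 1.6/cos51.6° = 2.576 m; N'_3 = 39·cos51.6° − 3·2.576 = 16.5; c'Δl = 31.17; W sinα = 30.6
Σc'Δl = 96.8 kN/m; ΣN' = 126.8 kN/m; ΣW sinα = 80.0 kN/m
Resisting = 96.8 + 126.8·tan32.9° = 96.8 + 82.0 = 178.9 kN/m
FS = 178.9 / 80.0 = 2.237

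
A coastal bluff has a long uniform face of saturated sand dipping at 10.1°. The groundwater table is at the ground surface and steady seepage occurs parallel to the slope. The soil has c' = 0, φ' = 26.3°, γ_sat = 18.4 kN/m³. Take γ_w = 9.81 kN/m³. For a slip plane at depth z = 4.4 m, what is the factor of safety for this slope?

With seepage parallel to the slope and the water table at the surface, the effective normal stress on the slip plane uses the buoyant unit weight γ' = γ_sat − γ_w while the driving shear stress uses γ_sat:
FS = [c' + γ' z cos²β tanφ'] / [γ_sat z sinβ cosβ]
(For c' = 0 this reduces to FS = (γ'/γ_sat)·tanφ'/tanβ.)
γ' = 18.4 − 9.81 = 8.59 kN/m³
Numerator = 0.0 + 8.59·4.4·cos²10.1°·tan26.3° = 0.0 + 8.59·4.4·0.9692·0.4942 = 18.105 kPa
Denominator = 18.4·4.4·sin10.1°·cos10.1° = 18.4·4.4·0.1754·0.9845 = 13.978 kPa
FS = 18.105 / 13.978 = 1.295

FS = 1.30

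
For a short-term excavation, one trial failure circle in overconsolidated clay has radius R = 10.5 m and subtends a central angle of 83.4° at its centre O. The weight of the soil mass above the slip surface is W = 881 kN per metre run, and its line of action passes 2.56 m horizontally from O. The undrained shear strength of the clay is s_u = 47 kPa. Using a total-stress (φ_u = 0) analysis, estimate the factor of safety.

Taking moments about the centre O, the resisting moment is provided by the undrained shear strength acting along the arc:
Arc length L_a = R·θ = 10.5·(83.4°·π/180) = 10.5·1.4556 = 15.28 m
M_R = s_u·L_a·R = 47·15.28·10.5 = 7542.6 kN·m/m
M_D = W·d = 881·2.56 = 2255.4 kN·m/m
FS = M_R / M_D = 7542.6 / 2255.4 = 3.344

FS = 3.34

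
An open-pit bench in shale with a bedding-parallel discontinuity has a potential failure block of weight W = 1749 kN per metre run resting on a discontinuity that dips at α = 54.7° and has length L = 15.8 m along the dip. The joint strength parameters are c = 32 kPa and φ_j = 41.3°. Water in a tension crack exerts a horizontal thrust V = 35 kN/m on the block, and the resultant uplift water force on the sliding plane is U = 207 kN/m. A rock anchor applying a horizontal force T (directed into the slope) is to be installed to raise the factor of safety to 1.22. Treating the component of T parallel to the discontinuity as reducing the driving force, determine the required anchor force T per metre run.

Resolving forces along and normal to the sliding plane, with the horizontal anchor force T adding T·sinα to the effective normal force and T·cosα acting up the plane against the driving force:
FS = [cL + (W cosα − U − V sinα + T sinα) tanφ_j] / [W sinα + V cosα − T cosα]
Without the anchor: N' = 775.1 kN/m, driving T_d = 1447.6 kN/m, resisting R = 32·15.8 + 775.1·tan41.3° = 1186.5 kN/m, FS = 0.82.
Setting FS = 1.22 and solving for T:
1.22·(1447.6 − T cos54.7°) = 1186.5 + T sin54.7°·tan41.3°
T·(sin54.7°·tan41.3° + 1.22·cos54.7°) = 1.22·1447.6 − 1186.5
T·(0.8161·0.8785 + 1.22·0.5779) = 1766.1 − 1186.5 = 579.6
T·1.4220 = 579.6
T = 407.6 kN/m

T = 408 kN/m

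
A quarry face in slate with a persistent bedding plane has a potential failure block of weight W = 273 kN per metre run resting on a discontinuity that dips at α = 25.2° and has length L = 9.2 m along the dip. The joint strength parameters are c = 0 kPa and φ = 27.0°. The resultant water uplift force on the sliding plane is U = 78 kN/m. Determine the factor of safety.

FS = 0.74

Resolving the block weight along and normal to the plane and applying the Mohr–Coulomb strength on the joint:
N' = W cosα − U = 273·cos25.2° − 78 = 169.0 kN/m
Driving force T = W sinα = 273·sin25.2° = 116.2 kN/m
Resisting force R = c·L + N'·tanφ = 0·9.2 + 169.0·tan27.0° = 0.0 + 86.1 = 86.1 kN/m
FS = R / T = 86.1 / 116.2 = 0.741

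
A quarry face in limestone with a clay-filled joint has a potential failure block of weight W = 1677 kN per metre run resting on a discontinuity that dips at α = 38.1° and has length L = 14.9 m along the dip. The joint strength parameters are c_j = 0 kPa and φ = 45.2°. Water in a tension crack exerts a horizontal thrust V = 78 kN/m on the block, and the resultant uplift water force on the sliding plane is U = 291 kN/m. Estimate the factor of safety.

FS = 0.90

Resolving the block weight along and normal to the plane and applying the Mohr–Coulomb strength on the joint:
N' = W cosα − U − V sinα = 1677·cos38.1° − 291 − 78·sin38.1° = 980.6 kN/m
Driving force T = W sinα + V cosα = 1677·sin38.1° + 78·cos38.1° = 1096.2 kN/m
Resisting force R = c_j·L + N'·tanφ = 0·14.9 + 980.6·tan45.2° = 0.0 + 987.4 = 987.4 kN/m
FS = R / T = 987.4 / 1096.2 = 0.901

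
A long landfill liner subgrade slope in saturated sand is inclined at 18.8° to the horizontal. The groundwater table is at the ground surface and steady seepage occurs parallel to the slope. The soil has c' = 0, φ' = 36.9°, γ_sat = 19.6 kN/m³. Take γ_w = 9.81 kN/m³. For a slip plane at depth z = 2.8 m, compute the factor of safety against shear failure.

With seepage parallel to the slope and the water table at the surface, the effective normal stress on the slip plane uses the buoyant unit weight γ' = γ_sat − γ_w while the driving shear stress uses γ_sat:
FS = [c' + γ' z cos²β tanφ'] / [γ_sat z sinβ cosβ]
(For c' = 0 this reduces to FS = (γ'/γ_sat)·tanφ'/tanβ.)
γ' = 19.6 − 9.81 = 9.79 kN/m³
Numerator = 0.0 + 9.79·2.8·cos²18.8°·tan36.9° = 0.0 + 9.79·2.8·0.8961·0.7508 = 18.444 kPa
Denominator = 19.6·2.8·sin18.8°·cos18.8° = 19.6·2.8·0.3223·0.9466 = 16.742 kPa
FS = 18.444 / 16.742 = 1.102

FS = 1.10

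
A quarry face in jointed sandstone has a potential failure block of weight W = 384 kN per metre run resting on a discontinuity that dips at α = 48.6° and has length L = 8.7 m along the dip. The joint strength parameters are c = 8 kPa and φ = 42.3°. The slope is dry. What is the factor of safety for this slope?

FS = 1.04

Resolving the block weight along and normal to the plane and applying the Mohr–Coulomb strength on the joint:
N' = W cosα = 384·cos48.6° = 253.9 kN/m
Driving force T = W sinα = 384·sin48.6° = 288.0 kN/m
Resisting force R = c·L + N'·tanφ = 8·8.7 + 253.9·tan42.3° = 69.6 + 231.1 = 300.7 kN/m
FS = R / T = 300.7 / 288.0 = 1.044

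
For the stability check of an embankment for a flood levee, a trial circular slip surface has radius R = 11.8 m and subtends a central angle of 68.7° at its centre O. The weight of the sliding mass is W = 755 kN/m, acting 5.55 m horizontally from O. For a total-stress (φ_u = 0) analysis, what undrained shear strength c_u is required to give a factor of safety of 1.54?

c_u = 38.7 kPa

FS = c_u·L_a·R / (W·d), so c_u = FS·W·d / (L_a·R).
Arc length L_a = R·θ = 11.8·(68.7°·π/180) = 11.8·1.1990 = 14.15 m
c_u = 1.54·755·5.55 / (14.15·11.8) = 6453.0 / 166.95 = 38.65 kPa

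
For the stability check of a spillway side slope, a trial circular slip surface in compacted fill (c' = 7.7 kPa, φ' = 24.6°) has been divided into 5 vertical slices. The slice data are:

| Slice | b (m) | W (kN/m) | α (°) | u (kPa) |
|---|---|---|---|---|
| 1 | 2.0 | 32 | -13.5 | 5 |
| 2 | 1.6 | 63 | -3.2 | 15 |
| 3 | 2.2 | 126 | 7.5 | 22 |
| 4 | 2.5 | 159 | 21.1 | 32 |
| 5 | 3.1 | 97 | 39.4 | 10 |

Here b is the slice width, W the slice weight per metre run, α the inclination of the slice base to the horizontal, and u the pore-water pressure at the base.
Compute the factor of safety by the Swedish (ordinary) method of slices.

FS = 1.64

Ordinary method of slices: FS = Σ[c'·Δl_i + (W_i cosα_i − u_i·Δl_i)·tanφ'] / Σ W_i sinα_i, with Δl_i = b_i / cosα_i.
Slice 1: Δl = 2.0/cos(-13.5°) = 2.057 m; N'_1 = 32·cos(-13.5°) − 5·2.057 = 20.8; c'Δl = 15.84; W sinα = -7.5
Slice 2: Δl = 1.6/cos(-3.2°) = 1.602 m; N'_2 = 63·cos(-3.2°) − 15·1.602 = 38.9; c'Δl = 12.34; W sinα = -3.5
Slice 3: Δl = 2.2/cos7.5° = 2.219 m; N'_3 = 126·cos7.5° − 22·2.219 = 76.1; c'Δl = 17.09; W sinα = 16.4
Slice 4: Δl = 2.5/cos21.1° = 2.680 m; N'_4 = 159·cos21.1° − 32·2.680 = 62.6; c'Δl = 20.63; W sinα = 57.2
Slice 5: Δl = 3.1/cos39.4° = 4.012 m; N'_5 = 97·cos39.4° − 10·4.012 = 34.8; c'Δl = 30.89; W sinα = 61.6
Σc'Δl = 96.8 kN/m; ΣN' = 233.2 kN/m; ΣW sinα = 124.3 kN/m
Resisting = 96.8 + 233.2·tan24.6° = 96.8 + 106.8 = 203.6 kN/m
FS = 203.6 / 124.3 = 1.638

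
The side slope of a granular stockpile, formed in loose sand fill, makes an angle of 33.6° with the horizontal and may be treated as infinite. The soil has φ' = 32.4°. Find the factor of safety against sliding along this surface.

For a dry cohesionless infinite slope the factor of safety is FS = tanφ' / tanβ.
FS = tan32.4° / tan33.6° = 0.6346 / 0.6644 = 0.955

FS = 0.96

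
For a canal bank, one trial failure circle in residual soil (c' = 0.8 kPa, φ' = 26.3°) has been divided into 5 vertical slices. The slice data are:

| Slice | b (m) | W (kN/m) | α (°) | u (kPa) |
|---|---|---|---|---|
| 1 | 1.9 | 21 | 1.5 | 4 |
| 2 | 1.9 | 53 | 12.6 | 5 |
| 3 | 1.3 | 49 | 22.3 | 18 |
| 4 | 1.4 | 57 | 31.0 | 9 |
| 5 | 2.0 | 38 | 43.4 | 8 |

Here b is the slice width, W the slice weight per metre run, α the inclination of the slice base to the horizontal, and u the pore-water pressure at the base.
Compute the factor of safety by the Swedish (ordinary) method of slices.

Ordinary method of slices: FS = Σ[c'·Δl_i + (W_i cosα_i − u_i·Δl_i)·tanφ'] / Σ W_i sinα_i, with Δl_i = b_i / cosα_i.
Slice 1: Δl = 1.9/cos1.5° = 1.901 m; N'_1 = 21·cos1.5° − 4·1.901 = 13.4; c'Δl = 1.52; W sinα = 0.5
Slice 2: Δl = 1.9/cos12.6° = 1.947 m; N'_2 = 53·cos12.6° − 5·1.947 = 42.0; c'Δl = 1.56; W sinα = 11.6
Slice 3: Δl = 1.3/cos22.3° = 1.405 m; N'_3 = 49·cos22.3° − 18·1.405 = 20.0; c'Δl = 1.12; W sinα = 18.6
Slice 4: Δl = 1.4/cos31.0° = 1.633 m; N'_4 = 57·cos31.0° − 9·1.633 = 34.2; c'Δl = 1.31; W sinα = 29.4
Slice 5: Δl = 2.0/cos43.4° = 2.753 m; N'_5 = 38·cos43.4° − 8·2.753 = 5.6; c'Δl = 2.20; W sinα = 26.1
Σc'Δl = 7.7 kN/m; ΣN' = 115.2 kN/m; ΣW sinα = 86.2 kN/m
Resisting = 7.7 + 115.2·tan26.3° = 7.7 + 56.9 = 64.6 kN/m
FS = 64.6 / 86.2 = 0.750

FS = 0.75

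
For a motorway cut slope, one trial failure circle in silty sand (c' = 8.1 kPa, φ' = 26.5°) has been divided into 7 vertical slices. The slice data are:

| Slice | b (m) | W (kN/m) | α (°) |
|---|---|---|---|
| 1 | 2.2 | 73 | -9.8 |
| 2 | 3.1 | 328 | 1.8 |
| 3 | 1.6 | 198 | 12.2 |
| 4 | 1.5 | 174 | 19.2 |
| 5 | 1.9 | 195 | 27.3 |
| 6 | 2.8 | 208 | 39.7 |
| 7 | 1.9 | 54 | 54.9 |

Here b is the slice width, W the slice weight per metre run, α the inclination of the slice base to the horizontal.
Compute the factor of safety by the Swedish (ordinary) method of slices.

Ordinary method of slices: FS = Σ[c'·Δl_i + (W_i cosα_i)·tanφ'] / Σ W_i sinα_i, with Δl_i = b_i / cosα_i.
Slice 1: Δl = 2.2/cos(-9.8°) = 2.233 m; N'_1 = 73·cos(-9.8°) = 71.9; c'Δl = 18.08; W sinα = -12.4
Slice 2: Δl = 3.1/cos1.8° = 3.102 m; N'_2 = 328·cos1.8° = 327.8; c'Δl = 25.12; W sinα = 10.3
Slice 3: Δl = 1.6/cos12.2° = 1.637 m; N'_3 = 198·cos12.2° = 193.5; c'Δl = 13.26; W sinα = 41.8
Slice 4: Δl = 1.5/cos19.2° = 1.588 m; N'_4 = 174·cos19.2° = 164.3; c'Δl = 12.87; W sinα = 57.2
Slice 5: Δl = 1.9/cos27.3° = 2.138 m; N'_5 = 195·cos27.3° = 173.3; c'Δl = 17.32; W sinα = 89.4
Slice 6: Δl = 2.8/cos39.7° = 3.639 m; N'_6 = 208·cos39.7° = 160.0; c'Δl = 29.48; W sinα = 132.9
Slice 7: Δl = 1.9/cos54.9° = 3.304 m; N'_7 = 54·cos54.9° = 31.1; c'Δl = 26.76; W sinα = 44.2
Σc'Δl = 142.9 kN/m; ΣN' = 1122.0 kN/m; ΣW sinα = 363.4 kN/m
Resisting = 142.9 + 1122.0·tan26.5° = 142.9 + 559.4 = 702.3 kN/m
FS = 702.3 / 363.4 = 1.932

FS = 1.93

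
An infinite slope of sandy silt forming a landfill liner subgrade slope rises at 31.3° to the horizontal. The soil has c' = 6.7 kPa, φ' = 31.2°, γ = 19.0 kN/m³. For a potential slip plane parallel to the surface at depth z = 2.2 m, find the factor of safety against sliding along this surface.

For an infinite slope with a slip plane parallel to the surface (no pore pressure): FS = [c' + γz cos²β tanφ'] / [γz sinβ cosβ].
γz = 19.0·2.2 = 41.80 kN/m²
Numerator = 6.7 + 41.80·cos²31.3°·tan31.2° = 6.7 + 41.80·0.7301·0.6056 = 25.182 kPa
Denominator = 41.80·sin31.3°·cos31.3° = 41.80·0.5195·0.8545 = 18.555 kPa
FS = 25.182 / 18.555 = 1.357

FS = 1.36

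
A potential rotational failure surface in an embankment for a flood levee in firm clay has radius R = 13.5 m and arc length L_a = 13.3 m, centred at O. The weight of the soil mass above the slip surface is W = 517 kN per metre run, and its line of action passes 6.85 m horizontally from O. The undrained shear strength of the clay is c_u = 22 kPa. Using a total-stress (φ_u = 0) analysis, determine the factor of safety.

FS = 1.12

Taking moments about the centre O, the resisting moment is provided by the undrained shear strength acting along the arc:
M_R = c_u·L_a·R = 22·13.30·13.5 = 3950.1 kN·m/m
M_D = W·d = 517·6.85 = 3541.4 kN·m/m
FS = M_R / M_D = 3950.1 / 3541.4 = 1.115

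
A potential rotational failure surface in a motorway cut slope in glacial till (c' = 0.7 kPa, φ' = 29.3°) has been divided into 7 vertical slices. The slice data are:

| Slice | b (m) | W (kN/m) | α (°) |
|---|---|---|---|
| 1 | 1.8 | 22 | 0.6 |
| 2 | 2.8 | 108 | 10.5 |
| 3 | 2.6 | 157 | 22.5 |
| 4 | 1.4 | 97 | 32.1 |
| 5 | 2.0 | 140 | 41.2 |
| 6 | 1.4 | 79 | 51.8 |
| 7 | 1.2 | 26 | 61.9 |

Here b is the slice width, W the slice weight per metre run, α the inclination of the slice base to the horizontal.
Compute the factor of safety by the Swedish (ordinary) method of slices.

FS = 0.99

Ordinary method of slices: FS = Σ[c'·Δl_i + (W_i cosα_i)·tanφ'] / Σ W_i sinα_i, with Δl_i = b_i / cosα_i.
Slice 1: Δl = 1.8/cos0.6° = 1.800 m; N'_1 = 22·cos0.6° = 22.0; c'Δl = 1.26; W sinα = 0.2
Slice 2: Δl = 2.8/cos10.5° = 2.848 m; N'_2 = 108·cos10.5° = 106.2; c'Δl = 1.99; W sinα = 19.7
Slice 3: Δl = 2.6/cos22.5° = 2.814 m; N'_3 = 157·cos22.5° = 145.0; c'Δl = 1.97; W sinα = 60.1
Slice 4: Δl = 1.4/cos32.1° = 1.653 m; N'_4 = 97·cos32.1° = 82.2; c'Δl = 1.16; W sinα = 51.5
Slice 5: Δl = 2.0/cos41.2° = 2.658 m; N'_5 = 140·cos41.2° = 105.3; c'Δl = 1.86; W sinα = 92.2
Slice 6: Δl = 1.4/cos51.8° = 2.264 m; N'_6 = 79·cos51.8° = 48.9; c'Δl = 1.58; W sinα = 62.1
Slice 7: Δl = 1.2/cos61.9° = 2.548 m; N'_7 = 26·cos61.9° = 12.2; c'Δl = 1.78; W sinα = 22.9
Σc'Δl = 11.6 kN/m; ΣN' = 521.8 kN/m; ΣW sinα = 308.8 kN/m
Resisting = 11.6 + 521.8·tan29.3° = 11.6 + 292.8 = 304.5 kN/m
FS = 304.5 / 308.8 = 0.986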